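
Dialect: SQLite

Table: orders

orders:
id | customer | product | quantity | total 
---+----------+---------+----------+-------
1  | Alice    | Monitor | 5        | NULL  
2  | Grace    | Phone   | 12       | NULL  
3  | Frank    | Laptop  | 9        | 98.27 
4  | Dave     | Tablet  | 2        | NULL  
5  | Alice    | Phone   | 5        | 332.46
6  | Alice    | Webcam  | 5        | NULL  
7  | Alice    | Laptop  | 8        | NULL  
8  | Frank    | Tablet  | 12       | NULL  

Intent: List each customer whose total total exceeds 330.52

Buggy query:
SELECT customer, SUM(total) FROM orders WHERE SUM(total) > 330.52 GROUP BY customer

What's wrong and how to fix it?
Bug: WHERE runs before GROUP BY, so aggregates aren't available there

Fix: Use HAVING (which filters groups after aggregation) instead of WHERE

Corrected query:
SELECT customer, SUM(total) FROM orders GROUP BY customer HAVING SUM(total) > 330.52

Result:
customer | SUM(total)
---------+-----------
Alice    | 332.46    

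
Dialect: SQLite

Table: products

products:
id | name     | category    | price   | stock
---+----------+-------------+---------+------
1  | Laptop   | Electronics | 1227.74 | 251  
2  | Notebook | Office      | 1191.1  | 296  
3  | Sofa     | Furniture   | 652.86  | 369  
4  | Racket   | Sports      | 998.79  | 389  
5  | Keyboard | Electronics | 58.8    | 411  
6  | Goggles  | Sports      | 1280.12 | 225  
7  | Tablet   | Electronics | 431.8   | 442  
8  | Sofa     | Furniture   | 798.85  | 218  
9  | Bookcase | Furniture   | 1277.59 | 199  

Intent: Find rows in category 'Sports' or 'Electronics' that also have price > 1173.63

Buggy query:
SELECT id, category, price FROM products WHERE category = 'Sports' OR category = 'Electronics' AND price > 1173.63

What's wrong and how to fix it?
Bug: Without parentheses, AND is evaluated before OR, so the price filter only applies to the 'Electronics' branch

Fix: Group the OR with parentheses (or use IN), then AND the threshold

Corrected query:
SELECT id, category, price FROM products WHERE (category = 'Sports' OR category = 'Electronics') AND price > 1173.63

Result:
id | category    | price  
---+-------------+--------
1  | Electronics | 1227.74
6  | Sports      | 1280.12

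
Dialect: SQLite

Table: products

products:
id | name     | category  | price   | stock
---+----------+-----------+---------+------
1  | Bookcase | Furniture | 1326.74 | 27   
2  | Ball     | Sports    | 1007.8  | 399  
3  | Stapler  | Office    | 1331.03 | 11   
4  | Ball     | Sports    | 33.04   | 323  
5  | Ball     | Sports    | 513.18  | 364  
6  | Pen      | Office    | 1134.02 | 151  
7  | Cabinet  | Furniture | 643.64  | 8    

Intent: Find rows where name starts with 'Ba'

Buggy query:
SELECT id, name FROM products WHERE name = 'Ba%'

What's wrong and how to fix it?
Bug: Wildcards only work with LIKE; '=' treats '%' as a literal character

Fix: Replace '=' with LIKE so 'Ba%' is treated as a pattern

Corrected query:
SELECT id, name FROM products WHERE name LIKE 'Ba%'

Result:
id | name
---+-----
2  | Ball
4  | Ball
5  | Ball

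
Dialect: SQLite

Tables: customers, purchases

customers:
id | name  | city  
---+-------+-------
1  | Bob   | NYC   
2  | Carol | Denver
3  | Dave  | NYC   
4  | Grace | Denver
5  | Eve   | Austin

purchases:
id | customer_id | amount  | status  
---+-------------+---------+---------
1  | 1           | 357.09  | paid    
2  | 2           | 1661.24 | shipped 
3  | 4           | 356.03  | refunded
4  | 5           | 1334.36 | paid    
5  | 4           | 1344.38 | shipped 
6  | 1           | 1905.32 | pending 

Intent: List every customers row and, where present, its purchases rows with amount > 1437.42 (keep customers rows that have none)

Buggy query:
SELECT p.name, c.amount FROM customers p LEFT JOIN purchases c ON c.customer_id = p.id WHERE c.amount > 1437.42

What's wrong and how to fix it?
Bug: A WHERE condition on the right-hand table after LEFT JOIN drops unmatched parents

Fix: Move the right-table condition into the ON clause so unmatched parents are kept

Corrected query:
SELECT p.name, c.amount FROM customers p LEFT JOIN purchases c ON c.customer_id = p.id AND c.amount > 1437.42

Result:
name  | amount 
------+--------
Bob   | 1905.32
Carol | 1661.24
Dave  | NULL   
Grace | NULL   
Eve   | NULL   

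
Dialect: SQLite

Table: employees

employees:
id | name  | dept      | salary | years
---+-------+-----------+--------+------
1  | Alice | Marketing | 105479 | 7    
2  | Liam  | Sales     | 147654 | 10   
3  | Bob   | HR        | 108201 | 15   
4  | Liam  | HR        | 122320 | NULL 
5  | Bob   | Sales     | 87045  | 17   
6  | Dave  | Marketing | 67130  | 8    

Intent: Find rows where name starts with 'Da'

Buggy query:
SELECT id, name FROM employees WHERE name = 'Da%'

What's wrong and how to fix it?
Bug: Wildcards only work with LIKE; '=' treats '%' as a literal character

Fix: Replace '=' with LIKE so 'Da%' is treated as a pattern

Corrected query:
SELECT id, name FROM employees WHERE name LIKE 'Da%'

Result:
id | name
---+-----
6  | Dave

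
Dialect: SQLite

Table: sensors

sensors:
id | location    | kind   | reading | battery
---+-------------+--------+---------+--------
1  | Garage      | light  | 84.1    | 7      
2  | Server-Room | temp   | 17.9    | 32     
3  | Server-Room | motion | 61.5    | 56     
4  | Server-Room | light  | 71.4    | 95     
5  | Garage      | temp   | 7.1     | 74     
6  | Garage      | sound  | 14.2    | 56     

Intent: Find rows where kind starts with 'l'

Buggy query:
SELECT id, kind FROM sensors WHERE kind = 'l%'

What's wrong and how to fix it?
Bug: Wildcards only work with LIKE; '=' treats '%' as a literal character

Fix: Replace '=' with LIKE so 'l%' is treated as a pattern

Corrected query:
SELECT id, kind FROM sensors WHERE kind LIKE 'l%'

Result:
id | kind 
---+------
1  | light
4  | light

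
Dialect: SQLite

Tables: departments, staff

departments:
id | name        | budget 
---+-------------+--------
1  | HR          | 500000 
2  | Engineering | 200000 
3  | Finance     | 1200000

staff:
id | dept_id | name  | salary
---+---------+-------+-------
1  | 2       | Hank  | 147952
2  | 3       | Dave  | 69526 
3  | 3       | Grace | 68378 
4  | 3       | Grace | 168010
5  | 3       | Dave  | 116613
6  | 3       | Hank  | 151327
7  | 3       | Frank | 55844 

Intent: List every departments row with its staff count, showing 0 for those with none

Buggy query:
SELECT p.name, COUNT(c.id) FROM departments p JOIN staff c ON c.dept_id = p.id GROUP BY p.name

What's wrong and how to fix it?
Bug: An inner join excludes parents with zero children

Fix: Use LEFT JOIN so parents without children still appear (COUNT(c.id) gives 0)

Corrected query:
SELECT p.name, COUNT(c.id) FROM departments p LEFT JOIN staff c ON c.dept_id = p.id GROUP BY p.name

Result:
name        | COUNT(c.id)
------------+------------
Engineering | 1          
Finance     | 6          
HR          | 0          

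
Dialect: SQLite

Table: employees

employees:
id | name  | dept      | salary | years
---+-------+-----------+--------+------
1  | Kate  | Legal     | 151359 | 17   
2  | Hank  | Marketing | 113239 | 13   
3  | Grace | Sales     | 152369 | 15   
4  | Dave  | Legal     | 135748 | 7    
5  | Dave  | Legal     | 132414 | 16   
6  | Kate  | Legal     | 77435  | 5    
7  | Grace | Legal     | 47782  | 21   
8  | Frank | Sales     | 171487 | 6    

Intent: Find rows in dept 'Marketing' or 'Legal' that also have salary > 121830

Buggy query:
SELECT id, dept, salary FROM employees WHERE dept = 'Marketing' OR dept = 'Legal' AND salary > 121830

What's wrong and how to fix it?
Bug: Without parentheses, AND is evaluated before OR, so the salary filter only applies to the 'Legal' branch

Fix: Add parentheses around the OR so the AND applies to both alternatives

Corrected query:
SELECT id, dept, salary FROM employees WHERE (dept = 'Marketing' OR dept = 'Legal') AND salary > 121830

Result:
id | dept  | salary
---+-------+-------
1  | Legal | 151359
4  | Legal | 135748
5  | Legal | 132414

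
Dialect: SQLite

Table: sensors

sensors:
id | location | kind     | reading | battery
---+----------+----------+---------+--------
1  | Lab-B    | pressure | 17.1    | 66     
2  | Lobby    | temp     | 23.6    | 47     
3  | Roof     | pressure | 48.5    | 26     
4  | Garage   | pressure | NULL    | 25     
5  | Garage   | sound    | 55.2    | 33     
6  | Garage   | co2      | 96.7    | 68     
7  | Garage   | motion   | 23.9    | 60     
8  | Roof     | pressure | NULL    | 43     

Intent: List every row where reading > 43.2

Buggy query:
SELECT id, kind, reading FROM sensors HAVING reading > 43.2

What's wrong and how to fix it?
Bug: HAVING filters the output of aggregation, but this query has no GROUP BY and no aggregate functions, so SQLite rejects it (HAVING clause on a non-aggregate query); the condition here is per row

Fix: Replace HAVING with WHERE since the condition applies to individual rows

Corrected query:
SELECT id, kind, reading FROM sensors WHERE reading > 43.2

Result:
id | kind     | reading
---+----------+--------
3  | pressure | 48.5   
5  | sound    | 55.2   
6  | co2      | 96.7   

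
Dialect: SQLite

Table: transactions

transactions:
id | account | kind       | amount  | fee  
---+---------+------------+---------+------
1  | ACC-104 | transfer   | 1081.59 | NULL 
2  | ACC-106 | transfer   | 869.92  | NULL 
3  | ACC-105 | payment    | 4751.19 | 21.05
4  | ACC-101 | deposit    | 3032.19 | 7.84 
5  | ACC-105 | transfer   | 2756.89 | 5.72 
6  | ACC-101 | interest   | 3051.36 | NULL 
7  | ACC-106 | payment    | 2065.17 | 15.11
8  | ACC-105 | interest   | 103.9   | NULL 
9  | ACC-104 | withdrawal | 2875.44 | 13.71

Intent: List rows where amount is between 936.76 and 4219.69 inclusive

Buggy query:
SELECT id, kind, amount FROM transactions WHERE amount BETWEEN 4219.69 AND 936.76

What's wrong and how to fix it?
Bug: The bounds are reversed; BETWEEN a AND b requires a <= b to match anything

Fix: Write BETWEEN 936.76 AND 4219.69

Corrected query:
SELECT id, kind, amount FROM transactions WHERE amount BETWEEN 936.76 AND 4219.69

Result:
id | kind       | amount 
---+------------+--------
1  | transfer   | 1081.59
4  | deposit    | 3032.19
5  | transfer   | 2756.89
6  | interest   | 3051.36
7  | payment    | 2065.17
9  | withdrawal | 2875.44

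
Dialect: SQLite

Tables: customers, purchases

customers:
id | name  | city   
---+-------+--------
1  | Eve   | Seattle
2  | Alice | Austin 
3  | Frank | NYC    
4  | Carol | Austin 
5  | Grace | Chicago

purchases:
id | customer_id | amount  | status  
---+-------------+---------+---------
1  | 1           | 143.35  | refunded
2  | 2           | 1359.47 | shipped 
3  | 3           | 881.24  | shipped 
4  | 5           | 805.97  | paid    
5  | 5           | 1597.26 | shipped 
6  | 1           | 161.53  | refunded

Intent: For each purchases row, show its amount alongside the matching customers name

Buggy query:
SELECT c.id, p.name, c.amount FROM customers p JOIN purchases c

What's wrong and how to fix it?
Bug: JOIN with no ON clause produces a cartesian product; every purchases row pairs with every customers row

Fix: Specify the join condition linking the foreign key to the parent id

Corrected query:
SELECT c.id, p.name, c.amount FROM customers p JOIN purchases c ON c.customer_id = p.id

Result:
id | name  | amount 
---+-------+--------
1  | Eve   | 143.35 
2  | Alice | 1359.47
3  | Frank | 881.24 
4  | Grace | 805.97 
5  | Grace | 1597.26
6  | Eve   | 161.53 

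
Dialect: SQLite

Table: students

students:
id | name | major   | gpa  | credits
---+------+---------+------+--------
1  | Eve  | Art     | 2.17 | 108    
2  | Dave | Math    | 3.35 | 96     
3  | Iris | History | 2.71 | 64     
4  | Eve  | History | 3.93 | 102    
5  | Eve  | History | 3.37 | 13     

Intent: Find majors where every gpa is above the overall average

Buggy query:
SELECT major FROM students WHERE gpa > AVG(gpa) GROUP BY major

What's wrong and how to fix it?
Bug: WHERE evaluates per row before aggregation, so AVG() is unavailable

Fix: Compute the overall average in a scalar subquery and compare each group's MIN against it in HAVING

Corrected query:
SELECT major FROM students GROUP BY major HAVING MIN(gpa) > (SELECT AVG(gpa) FROM students)

Result:
major
-----
Math 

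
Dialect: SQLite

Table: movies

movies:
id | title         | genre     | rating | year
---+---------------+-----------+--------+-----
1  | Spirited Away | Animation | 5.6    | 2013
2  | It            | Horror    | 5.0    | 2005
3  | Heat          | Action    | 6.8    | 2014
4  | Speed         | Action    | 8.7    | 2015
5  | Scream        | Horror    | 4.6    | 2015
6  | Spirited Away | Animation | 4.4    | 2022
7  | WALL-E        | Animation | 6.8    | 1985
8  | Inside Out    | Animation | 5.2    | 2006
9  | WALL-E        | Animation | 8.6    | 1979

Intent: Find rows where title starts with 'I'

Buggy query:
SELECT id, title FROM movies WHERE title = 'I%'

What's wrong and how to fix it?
Bug: '=' compares the literal string including the % character; pattern matching needs LIKE

Fix: Replace '=' with LIKE so 'I%' is treated as a pattern

Corrected query:
SELECT id, title FROM movies WHERE title LIKE 'I%'

Result:
id | title     
---+-----------
2  | It        
8  | Inside Out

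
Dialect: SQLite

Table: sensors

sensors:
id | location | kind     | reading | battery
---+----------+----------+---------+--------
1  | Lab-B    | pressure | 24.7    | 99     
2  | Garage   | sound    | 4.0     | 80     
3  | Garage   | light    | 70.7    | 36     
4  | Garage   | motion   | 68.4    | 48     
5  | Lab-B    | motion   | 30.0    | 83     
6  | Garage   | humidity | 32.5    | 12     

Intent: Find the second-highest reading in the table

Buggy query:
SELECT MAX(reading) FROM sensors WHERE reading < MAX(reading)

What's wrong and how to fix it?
Bug: The inner MAX is an aggregate inside WHERE, which is not allowed

Fix: Put the inner MAX in a scalar subquery

Corrected query:
SELECT MAX(reading) FROM sensors WHERE reading < (SELECT MAX(reading) FROM sensors)

Result:
MAX(reading)
------------
68.4        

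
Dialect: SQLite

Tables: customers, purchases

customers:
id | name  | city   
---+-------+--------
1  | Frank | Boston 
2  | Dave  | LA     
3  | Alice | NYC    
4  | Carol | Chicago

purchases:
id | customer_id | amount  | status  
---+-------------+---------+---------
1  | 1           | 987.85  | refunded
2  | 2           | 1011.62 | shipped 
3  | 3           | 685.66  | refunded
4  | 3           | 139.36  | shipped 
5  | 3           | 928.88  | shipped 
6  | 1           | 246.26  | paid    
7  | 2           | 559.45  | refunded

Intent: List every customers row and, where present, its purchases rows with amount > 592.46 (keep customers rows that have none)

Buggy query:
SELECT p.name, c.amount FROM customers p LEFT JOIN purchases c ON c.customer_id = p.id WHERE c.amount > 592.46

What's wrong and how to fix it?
Bug: Filtering c.amount in WHERE discards the NULL rows produced by LEFT JOIN, turning it into an inner join

Fix: Put 'c.amount > 592.46' in the JOIN's ON clause instead of WHERE

Corrected query:
SELECT p.name, c.amount FROM customers p LEFT JOIN purchases c ON c.customer_id = p.id AND c.amount > 592.46

Result:
name  | amount 
------+--------
Frank | 987.85 
Dave  | 1011.62
Alice | 685.66 
Alice | 928.88 
Carol | NULL   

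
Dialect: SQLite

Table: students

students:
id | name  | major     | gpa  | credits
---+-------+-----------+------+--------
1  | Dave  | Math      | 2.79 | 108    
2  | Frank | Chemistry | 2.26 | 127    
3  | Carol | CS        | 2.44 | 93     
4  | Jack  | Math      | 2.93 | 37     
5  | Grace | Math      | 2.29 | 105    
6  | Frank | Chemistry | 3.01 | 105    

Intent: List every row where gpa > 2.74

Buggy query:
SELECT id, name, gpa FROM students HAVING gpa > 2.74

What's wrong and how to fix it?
Bug: HAVING filters the output of aggregation, but this query has no GROUP BY and no aggregate functions, so SQLite rejects it (HAVING clause on a non-aggregate query); the condition here is per row

Fix: Use WHERE for row-level filtering

Corrected query:
SELECT id, name, gpa FROM students WHERE gpa > 2.74

Result:
id | name  | gpa 
---+-------+-----
1  | Dave  | 2.79
4  | Jack  | 2.93
6  | Frank | 3.01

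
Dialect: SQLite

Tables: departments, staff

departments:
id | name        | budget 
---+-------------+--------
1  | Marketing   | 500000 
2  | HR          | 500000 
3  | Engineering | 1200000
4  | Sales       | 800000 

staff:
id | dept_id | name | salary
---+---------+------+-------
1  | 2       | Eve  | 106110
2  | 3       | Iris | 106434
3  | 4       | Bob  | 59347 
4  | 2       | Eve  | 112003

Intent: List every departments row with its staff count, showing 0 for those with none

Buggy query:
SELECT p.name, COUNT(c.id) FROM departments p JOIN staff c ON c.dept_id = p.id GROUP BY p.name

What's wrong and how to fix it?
Bug: An inner join excludes parents with zero children

Fix: Switch to LEFT JOIN to retain unmatched parent rows

Corrected query:
SELECT p.name, COUNT(c.id) FROM departments p LEFT JOIN staff c ON c.dept_id = p.id GROUP BY p.name

Result:
name        | COUNT(c.id)
------------+------------
Engineering | 1          
HR          | 2          
Marketing   | 0          
Sales       | 1          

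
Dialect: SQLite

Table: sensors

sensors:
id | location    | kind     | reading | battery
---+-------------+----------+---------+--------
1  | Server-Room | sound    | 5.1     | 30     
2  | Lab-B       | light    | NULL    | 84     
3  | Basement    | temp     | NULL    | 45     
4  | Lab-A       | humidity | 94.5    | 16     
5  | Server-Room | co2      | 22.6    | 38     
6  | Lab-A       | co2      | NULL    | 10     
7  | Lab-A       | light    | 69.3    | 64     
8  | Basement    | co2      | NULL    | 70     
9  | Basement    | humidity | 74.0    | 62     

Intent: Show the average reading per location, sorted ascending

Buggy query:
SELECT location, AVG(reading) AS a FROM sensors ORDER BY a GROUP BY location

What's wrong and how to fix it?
Bug: GROUP BY must precede ORDER BY

Fix: Move ORDER BY to the end, after GROUP BY

Corrected query:
SELECT location, AVG(reading) AS a FROM sensors GROUP BY location ORDER BY a

Result:
location    | a    
------------+------
Lab-B       | NULL 
Server-Room | 13.85
Basement    | 74   
Lab-A       | 81.9 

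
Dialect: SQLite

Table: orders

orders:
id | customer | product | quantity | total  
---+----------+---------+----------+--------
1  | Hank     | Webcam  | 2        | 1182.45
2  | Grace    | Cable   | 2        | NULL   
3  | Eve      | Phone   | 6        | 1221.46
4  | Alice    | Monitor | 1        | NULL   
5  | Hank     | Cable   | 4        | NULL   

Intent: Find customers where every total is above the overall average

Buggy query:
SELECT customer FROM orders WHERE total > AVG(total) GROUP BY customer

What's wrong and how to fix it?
Bug: WHERE evaluates per row before aggregation, so AVG() is unavailable

Fix: Use a subquery for AVG and a HAVING MIN(...) filter so the condition holds for every row in the group

Corrected query:
SELECT customer FROM orders GROUP BY customer HAVING MIN(total) > (SELECT AVG(total) FROM orders)

Result:
customer
--------
Eve     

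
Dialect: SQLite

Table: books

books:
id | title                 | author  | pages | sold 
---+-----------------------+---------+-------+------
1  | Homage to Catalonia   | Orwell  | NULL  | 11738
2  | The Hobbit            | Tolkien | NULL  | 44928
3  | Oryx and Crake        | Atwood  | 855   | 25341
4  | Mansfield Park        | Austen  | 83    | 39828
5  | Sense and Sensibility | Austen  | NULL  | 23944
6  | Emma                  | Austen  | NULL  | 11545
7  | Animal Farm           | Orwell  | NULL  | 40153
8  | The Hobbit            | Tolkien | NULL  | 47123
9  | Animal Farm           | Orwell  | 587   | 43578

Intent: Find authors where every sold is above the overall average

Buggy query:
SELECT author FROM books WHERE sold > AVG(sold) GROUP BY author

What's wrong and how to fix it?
Bug: AVG() is an aggregate; it can't sit directly in WHERE

Fix: Use a subquery for AVG and a HAVING MIN(...) filter so the condition holds for every row in the group

Corrected query:
SELECT author FROM books GROUP BY author HAVING MIN(sold) > (SELECT AVG(sold) FROM books)

Result:
author 
-------
Tolkien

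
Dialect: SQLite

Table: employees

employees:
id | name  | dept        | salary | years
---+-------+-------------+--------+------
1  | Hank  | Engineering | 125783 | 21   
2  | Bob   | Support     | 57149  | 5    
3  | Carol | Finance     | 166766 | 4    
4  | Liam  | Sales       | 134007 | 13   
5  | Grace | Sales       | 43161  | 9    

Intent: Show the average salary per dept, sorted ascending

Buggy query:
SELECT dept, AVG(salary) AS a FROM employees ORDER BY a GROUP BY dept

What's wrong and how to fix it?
Bug: ORDER BY appears before GROUP BY; SQL clause order requires GROUP BY first

Fix: Move ORDER BY to the end, after GROUP BY

Corrected query:
SELECT dept, AVG(salary) AS a FROM employees GROUP BY dept ORDER BY a

Result:
dept        | a     
------------+-------
Support     | 57149 
Sales       | 88584 
Engineering | 125783
Finance     | 166766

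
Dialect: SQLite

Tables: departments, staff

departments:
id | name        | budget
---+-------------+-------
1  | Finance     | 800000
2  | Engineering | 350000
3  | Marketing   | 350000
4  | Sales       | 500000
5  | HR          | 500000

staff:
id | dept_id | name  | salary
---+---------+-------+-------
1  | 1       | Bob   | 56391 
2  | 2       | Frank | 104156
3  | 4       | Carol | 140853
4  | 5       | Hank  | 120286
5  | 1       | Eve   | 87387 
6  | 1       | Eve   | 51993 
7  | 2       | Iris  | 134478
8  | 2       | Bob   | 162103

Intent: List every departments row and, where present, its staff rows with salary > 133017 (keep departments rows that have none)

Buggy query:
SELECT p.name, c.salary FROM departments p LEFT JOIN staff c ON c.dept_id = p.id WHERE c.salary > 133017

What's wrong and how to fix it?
Bug: Filtering c.salary in WHERE discards the NULL rows produced by LEFT JOIN, turning it into an inner join

Fix: Move the right-table condition into the ON clause so unmatched parents are kept

Corrected query:
SELECT p.name, c.salary FROM departments p LEFT JOIN staff c ON c.dept_id = p.id AND c.salary > 133017

Result:
name        | salary
------------+-------
Finance     | NULL  
Engineering | 134478
Engineering | 162103
Marketing   | NULL  
Sales       | 140853
HR          | NULL  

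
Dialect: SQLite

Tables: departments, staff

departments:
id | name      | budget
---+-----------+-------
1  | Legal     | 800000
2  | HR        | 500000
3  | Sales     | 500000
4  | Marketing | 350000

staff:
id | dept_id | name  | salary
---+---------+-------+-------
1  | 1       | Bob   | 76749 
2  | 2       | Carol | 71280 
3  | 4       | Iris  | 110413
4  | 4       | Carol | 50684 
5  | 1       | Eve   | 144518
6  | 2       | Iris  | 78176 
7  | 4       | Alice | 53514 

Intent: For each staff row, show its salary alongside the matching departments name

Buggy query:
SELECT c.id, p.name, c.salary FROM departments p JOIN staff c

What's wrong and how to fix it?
Bug: JOIN with no ON clause produces a cartesian product; every staff row pairs with every departments row

Fix: Add ON c.dept_id = p.id to the JOIN

Corrected query:
SELECT c.id, p.name, c.salary FROM departments p JOIN staff c ON c.dept_id = p.id

Result:
id | name      | salary
---+-----------+-------
1  | Legal     | 76749 
2  | HR        | 71280 
3  | Marketing | 110413
4  | Marketing | 50684 
5  | Legal     | 144518
6  | HR        | 78176 
7  | Marketing | 53514 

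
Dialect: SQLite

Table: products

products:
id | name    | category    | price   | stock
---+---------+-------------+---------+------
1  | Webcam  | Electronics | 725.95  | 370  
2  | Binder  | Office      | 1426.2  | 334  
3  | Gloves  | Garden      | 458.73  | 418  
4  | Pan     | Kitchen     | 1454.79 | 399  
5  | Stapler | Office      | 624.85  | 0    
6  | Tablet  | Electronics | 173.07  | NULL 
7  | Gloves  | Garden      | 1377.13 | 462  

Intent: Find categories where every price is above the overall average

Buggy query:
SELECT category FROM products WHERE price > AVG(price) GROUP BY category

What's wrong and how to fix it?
Bug: AVG() is an aggregate; it can't sit directly in WHERE

Fix: Compute the overall average in a scalar subquery and compare each group's MIN against it in HAVING

Corrected query:
SELECT category FROM products GROUP BY category HAVING MIN(price) > (SELECT AVG(price) FROM products)

Result:
category
--------
Kitchen 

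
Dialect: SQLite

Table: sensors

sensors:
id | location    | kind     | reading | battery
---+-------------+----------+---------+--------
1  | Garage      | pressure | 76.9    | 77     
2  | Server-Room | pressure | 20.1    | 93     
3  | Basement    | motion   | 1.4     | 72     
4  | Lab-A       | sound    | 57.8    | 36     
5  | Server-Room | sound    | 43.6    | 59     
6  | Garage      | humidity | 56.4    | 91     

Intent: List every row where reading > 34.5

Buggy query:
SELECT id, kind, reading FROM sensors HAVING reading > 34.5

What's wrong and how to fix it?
Bug: This is a non-aggregate query (no GROUP BY, no aggregates), so in SQLite the HAVING clause is invalid here; a row-level condition belongs in WHERE

Fix: Replace HAVING with WHERE since the condition applies to individual rows

Corrected query:
SELECT id, kind, reading FROM sensors WHERE reading > 34.5

Result:
id | kind     | reading
---+----------+--------
1  | pressure | 76.9   
4  | sound    | 57.8   
5  | sound    | 43.6   
6  | humidity | 56.4   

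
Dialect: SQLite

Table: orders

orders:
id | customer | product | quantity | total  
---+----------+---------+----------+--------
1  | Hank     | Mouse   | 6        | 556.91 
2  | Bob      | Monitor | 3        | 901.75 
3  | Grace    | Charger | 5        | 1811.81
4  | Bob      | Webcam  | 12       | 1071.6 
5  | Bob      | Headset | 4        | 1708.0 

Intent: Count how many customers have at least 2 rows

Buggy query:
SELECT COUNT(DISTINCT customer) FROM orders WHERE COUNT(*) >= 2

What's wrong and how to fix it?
Bug: COUNT(*) cannot appear in WHERE; the per-group count doesn't exist yet

Fix: Use a subquery that GROUPs and filters with HAVING, then count its rows

Corrected query:
SELECT COUNT(*) FROM (SELECT customer FROM orders GROUP BY customer HAVING COUNT(*) >= 2)

Result:
COUNT(*)
--------
1       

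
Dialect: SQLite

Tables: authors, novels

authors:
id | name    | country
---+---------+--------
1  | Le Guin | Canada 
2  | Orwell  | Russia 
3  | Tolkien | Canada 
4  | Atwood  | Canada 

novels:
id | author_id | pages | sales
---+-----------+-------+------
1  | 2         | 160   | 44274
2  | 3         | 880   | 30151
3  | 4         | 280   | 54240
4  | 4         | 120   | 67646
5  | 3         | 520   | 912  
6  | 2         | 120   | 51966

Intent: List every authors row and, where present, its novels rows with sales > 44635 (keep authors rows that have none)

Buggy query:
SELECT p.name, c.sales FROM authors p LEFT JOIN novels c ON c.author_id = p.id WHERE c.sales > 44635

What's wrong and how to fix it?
Bug: Filtering c.sales in WHERE discards the NULL rows produced by LEFT JOIN, turning it into an inner join

Fix: Move the right-table condition into the ON clause so unmatched parents are kept

Corrected query:
SELECT p.name, c.sales FROM authors p LEFT JOIN novels c ON c.author_id = p.id AND c.sales > 44635

Result:
name    | sales
--------+------
Le Guin | NULL 
Orwell  | 51966
Tolkien | NULL 
Atwood  | 54240
Atwood  | 67646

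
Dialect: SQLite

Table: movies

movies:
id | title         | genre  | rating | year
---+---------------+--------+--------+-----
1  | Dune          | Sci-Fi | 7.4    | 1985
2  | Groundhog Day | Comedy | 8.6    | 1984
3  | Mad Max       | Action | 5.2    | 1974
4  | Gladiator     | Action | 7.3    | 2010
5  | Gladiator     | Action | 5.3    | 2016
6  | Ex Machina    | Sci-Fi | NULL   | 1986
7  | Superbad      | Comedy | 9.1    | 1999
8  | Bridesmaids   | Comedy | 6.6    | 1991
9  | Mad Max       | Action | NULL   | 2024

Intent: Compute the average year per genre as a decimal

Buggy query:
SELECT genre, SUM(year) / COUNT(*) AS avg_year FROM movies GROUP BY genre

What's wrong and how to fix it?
Bug: Both operands are integers, so '/' performs integer division and truncates

Fix: Cast one side to REAL so the division keeps the fractional part

Corrected query:
SELECT genre, SUM(year) * 1.0 / COUNT(*) AS avg_year FROM movies GROUP BY genre

Result:
genre  | avg_year   
-------+------------
Action | 2006       
Comedy | 1991.333333
Sci-Fi | 1985.5     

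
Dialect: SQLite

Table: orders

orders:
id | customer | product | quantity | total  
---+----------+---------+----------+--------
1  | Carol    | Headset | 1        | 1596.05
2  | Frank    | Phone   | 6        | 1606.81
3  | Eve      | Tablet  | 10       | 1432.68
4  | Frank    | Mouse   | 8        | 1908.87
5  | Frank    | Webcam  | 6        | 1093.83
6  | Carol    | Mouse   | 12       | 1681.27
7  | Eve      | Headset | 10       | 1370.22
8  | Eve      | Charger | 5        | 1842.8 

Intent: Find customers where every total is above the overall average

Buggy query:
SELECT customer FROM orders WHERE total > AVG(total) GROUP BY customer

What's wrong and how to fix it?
Bug: AVG() is an aggregate; it can't sit directly in WHERE

Fix: Use a subquery for AVG and a HAVING MIN(...) filter so the condition holds for every row in the group

Corrected query:
SELECT customer FROM orders GROUP BY customer HAVING MIN(total) > (SELECT AVG(total) FROM orders)

Result:
customer
--------
Carol   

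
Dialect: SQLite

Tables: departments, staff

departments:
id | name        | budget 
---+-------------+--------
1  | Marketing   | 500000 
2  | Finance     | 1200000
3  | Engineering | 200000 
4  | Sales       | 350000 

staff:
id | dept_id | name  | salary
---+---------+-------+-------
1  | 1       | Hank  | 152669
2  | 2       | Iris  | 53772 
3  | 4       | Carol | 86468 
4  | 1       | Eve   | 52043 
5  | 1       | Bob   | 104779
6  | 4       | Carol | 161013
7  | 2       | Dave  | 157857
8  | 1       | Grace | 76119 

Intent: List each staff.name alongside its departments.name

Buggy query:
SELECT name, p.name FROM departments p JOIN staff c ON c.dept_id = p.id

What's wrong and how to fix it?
Bug: Both tables have a 'name' column; the unqualified reference is ambiguous

Fix: Qualify the column with its table alias (c.name)

Corrected query:
SELECT c.name, p.name FROM departments p JOIN staff c ON c.dept_id = p.id

Result:
name  | name     
------+----------
Hank  | Marketing
Iris  | Finance  
Carol | Sales    
Eve   | Marketing
Bob   | Marketing
Carol | Sales    
Dave  | Finance  
Grace | Marketing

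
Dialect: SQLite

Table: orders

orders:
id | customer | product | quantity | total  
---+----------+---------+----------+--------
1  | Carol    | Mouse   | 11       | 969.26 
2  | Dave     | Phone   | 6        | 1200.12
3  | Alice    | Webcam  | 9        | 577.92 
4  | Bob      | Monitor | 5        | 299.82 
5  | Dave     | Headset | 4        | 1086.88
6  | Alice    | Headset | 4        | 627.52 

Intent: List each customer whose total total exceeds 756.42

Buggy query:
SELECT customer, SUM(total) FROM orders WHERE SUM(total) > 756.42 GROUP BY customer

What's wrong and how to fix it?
Bug: SUM(total) is an aggregate, but WHERE filters rows before aggregation

Fix: Use HAVING (which filters groups after aggregation) instead of WHERE

Corrected query:
SELECT customer, SUM(total) FROM orders GROUP BY customer HAVING SUM(total) > 756.42

Result:
customer | SUM(total)
---------+-----------
Alice    | 1205.44   
Carol    | 969.26    
Dave     | 2287      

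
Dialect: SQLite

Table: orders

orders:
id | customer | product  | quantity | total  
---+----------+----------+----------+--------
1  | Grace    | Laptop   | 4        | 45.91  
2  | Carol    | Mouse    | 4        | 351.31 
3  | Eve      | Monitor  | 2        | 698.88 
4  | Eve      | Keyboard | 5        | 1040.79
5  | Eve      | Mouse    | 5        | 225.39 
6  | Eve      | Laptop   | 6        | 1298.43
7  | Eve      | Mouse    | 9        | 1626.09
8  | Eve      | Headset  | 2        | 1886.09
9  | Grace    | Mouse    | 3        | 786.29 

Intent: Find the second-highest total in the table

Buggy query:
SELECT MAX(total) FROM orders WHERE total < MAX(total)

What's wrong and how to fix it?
Bug: The inner MAX is an aggregate inside WHERE, which is not allowed

Fix: Put the inner MAX in a scalar subquery

Corrected query:
SELECT MAX(total) FROM orders WHERE total < (SELECT MAX(total) FROM orders)

Result:
MAX(total)
----------
1626.09   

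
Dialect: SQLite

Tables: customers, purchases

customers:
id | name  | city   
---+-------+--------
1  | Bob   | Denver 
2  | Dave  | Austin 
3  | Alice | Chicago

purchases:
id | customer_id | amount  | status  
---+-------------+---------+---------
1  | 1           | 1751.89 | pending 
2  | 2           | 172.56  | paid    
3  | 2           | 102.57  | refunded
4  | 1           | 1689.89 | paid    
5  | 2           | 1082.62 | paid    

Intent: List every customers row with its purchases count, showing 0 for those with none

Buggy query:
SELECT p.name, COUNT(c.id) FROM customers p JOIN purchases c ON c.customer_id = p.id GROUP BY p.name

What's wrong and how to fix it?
Bug: An inner join excludes parents with zero children

Fix: Use LEFT JOIN so parents without children still appear (COUNT(c.id) gives 0)

Corrected query:
SELECT p.name, COUNT(c.id) FROM customers p LEFT JOIN purchases c ON c.customer_id = p.id GROUP BY p.name

Result:
name  | COUNT(c.id)
------+------------
Alice | 0          
Bob   | 2          
Dave  | 3          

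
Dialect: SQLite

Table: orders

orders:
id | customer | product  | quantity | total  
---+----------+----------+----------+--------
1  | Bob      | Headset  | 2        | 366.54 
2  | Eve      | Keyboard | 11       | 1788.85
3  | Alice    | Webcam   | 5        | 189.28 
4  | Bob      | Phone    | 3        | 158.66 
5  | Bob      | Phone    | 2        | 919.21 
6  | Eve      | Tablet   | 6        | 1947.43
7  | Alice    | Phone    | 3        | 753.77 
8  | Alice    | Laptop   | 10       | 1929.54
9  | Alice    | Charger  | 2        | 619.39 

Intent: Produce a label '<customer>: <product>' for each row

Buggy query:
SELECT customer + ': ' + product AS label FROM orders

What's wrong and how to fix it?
Bug: '+' is numeric addition; on text columns SQLite converts them to 0 instead of concatenating

Fix: Replace + with || to concatenate text

Corrected query:
SELECT customer || ': ' || product AS label FROM orders

Result:
label         
--------------
Bob: Headset  
Eve: Keyboard 
Alice: Webcam 
Bob: Phone    
Bob: Phone    
Eve: Tablet   
Alice: Phone  
Alice: Laptop 
Alice: Charger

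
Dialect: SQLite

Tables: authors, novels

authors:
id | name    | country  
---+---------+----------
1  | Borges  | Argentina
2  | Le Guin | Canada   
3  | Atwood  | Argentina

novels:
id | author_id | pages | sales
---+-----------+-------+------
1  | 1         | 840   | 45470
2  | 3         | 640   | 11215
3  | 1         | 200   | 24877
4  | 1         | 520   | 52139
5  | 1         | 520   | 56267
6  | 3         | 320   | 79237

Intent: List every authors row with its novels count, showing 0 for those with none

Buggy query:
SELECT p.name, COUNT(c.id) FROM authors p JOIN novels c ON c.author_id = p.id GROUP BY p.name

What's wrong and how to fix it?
Bug: INNER JOIN drops authors rows that have no matching novels rows

Fix: Use LEFT JOIN so parents without children still appear (COUNT(c.id) gives 0)

Corrected query:
SELECT p.name, COUNT(c.id) FROM authors p LEFT JOIN novels c ON c.author_id = p.id GROUP BY p.name

Result:
name    | COUNT(c.id)
--------+------------
Atwood  | 2          
Borges  | 4          
Le Guin | 0          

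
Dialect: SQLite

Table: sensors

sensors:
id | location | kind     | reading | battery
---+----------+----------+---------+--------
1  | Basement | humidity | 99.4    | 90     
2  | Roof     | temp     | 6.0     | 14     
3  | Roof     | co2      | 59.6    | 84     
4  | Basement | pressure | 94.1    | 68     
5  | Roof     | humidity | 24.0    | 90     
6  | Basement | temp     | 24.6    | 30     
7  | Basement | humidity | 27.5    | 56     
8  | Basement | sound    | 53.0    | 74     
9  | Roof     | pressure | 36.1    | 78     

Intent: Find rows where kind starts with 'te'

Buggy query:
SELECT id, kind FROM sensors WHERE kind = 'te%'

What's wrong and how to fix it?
Bug: Wildcards only work with LIKE; '=' treats '%' as a literal character

Fix: Replace '=' with LIKE so 'te%' is treated as a pattern

Corrected query:
SELECT id, kind FROM sensors WHERE kind LIKE 'te%'

Result:
id | kind
---+-----
2  | temp
6  | temp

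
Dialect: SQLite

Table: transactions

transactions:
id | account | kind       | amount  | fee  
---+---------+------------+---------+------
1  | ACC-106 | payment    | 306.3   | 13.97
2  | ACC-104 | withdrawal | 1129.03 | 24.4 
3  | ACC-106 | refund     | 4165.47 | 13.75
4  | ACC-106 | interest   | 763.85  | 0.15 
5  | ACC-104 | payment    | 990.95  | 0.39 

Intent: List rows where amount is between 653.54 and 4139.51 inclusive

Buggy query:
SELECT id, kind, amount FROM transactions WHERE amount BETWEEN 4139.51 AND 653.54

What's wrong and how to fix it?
Bug: BETWEEN expects the lower bound first; with 4139.51 AND 653.54 the range is empty

Fix: Write BETWEEN 653.54 AND 4139.51

Corrected query:
SELECT id, kind, amount FROM transactions WHERE amount BETWEEN 653.54 AND 4139.51

Result:
id | kind       | amount 
---+------------+--------
2  | withdrawal | 1129.03
4  | interest   | 763.85 
5  | payment    | 990.95 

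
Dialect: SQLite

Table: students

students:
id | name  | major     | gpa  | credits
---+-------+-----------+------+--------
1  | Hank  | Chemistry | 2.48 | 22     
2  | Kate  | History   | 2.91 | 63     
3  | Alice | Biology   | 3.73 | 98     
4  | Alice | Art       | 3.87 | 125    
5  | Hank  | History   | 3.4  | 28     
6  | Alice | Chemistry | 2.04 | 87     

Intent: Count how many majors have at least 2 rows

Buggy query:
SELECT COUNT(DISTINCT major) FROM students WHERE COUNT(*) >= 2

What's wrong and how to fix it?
Bug: COUNT(*) cannot appear in WHERE; the per-group count doesn't exist yet

Fix: Use a subquery that GROUPs and filters with HAVING, then count its rows

Corrected query:
SELECT COUNT(*) FROM (SELECT major FROM students GROUP BY major HAVING COUNT(*) >= 2)

Result:
COUNT(*)
--------
2       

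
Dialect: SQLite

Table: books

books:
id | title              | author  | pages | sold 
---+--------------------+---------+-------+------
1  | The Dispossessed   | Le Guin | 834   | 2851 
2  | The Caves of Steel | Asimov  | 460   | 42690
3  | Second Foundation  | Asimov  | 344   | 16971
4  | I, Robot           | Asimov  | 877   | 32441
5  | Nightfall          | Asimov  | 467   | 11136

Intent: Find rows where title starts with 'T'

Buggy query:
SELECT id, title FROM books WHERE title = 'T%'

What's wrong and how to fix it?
Bug: Wildcards only work with LIKE; '=' treats '%' as a literal character

Fix: Use LIKE for wildcard pattern matching

Corrected query:
SELECT id, title FROM books WHERE title LIKE 'T%'

Result:
id | title             
---+-------------------
1  | The Dispossessed  
2  | The Caves of Steel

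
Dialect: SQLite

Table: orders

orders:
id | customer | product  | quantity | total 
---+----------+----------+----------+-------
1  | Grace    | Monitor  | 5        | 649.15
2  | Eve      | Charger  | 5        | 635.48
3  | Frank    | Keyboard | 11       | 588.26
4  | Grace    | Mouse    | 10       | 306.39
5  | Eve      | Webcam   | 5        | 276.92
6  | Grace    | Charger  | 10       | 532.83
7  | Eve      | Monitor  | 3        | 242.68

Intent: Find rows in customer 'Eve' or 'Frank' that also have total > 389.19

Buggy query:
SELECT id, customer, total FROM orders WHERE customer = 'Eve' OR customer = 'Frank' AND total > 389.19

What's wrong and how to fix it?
Bug: Without parentheses, AND is evaluated before OR, so the total filter only applies to the 'Frank' branch

Fix: Add parentheses around the OR so the AND applies to both alternatives

Corrected query:
SELECT id, customer, total FROM orders WHERE (customer = 'Eve' OR customer = 'Frank') AND total > 389.19

Result:
id | customer | total 
---+----------+-------
2  | Eve      | 635.48
3  | Frank    | 588.26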